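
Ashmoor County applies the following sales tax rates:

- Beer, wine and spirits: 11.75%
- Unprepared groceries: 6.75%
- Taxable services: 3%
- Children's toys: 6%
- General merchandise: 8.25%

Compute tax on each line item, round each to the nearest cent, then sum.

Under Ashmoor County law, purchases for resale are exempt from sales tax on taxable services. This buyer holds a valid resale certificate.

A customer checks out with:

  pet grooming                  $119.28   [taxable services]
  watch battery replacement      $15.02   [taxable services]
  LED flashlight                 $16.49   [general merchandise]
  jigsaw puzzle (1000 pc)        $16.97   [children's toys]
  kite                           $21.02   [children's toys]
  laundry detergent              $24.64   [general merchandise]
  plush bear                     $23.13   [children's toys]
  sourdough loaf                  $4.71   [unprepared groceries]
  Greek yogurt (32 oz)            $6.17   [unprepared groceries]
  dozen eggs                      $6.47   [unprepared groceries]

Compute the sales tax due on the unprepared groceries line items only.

Sourdough loaf $4.71: unprepared groceries → 6.75% → $0.32
Greek yogurt (32 oz) $6.17: unprepared groceries → 6.75% → $0.42
Dozen eggs $6.47: unprepared groceries → 6.75% → $0.44
Tax on unprepared groceries = $0.32 + $0.42 + $0.44 = $1.18

$1.18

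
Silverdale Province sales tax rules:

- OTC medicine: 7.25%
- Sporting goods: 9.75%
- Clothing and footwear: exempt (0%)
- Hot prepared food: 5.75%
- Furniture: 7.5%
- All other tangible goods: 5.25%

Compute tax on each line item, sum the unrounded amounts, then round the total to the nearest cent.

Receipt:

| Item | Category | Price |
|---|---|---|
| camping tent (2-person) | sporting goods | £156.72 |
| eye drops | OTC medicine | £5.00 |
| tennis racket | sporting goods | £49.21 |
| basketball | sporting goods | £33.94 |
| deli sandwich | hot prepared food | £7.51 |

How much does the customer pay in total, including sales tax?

Camping tent (2-person) £156.72: sporting goods → 9.75% → £15.2802
Eye drops £5.00: OTC medicine → 7.25% → £0.3625
Tennis racket £49.21: sporting goods → 9.75% → £4.797975
Basketball £33.94: sporting goods → 9.75% → £3.30915
Deli sandwich £7.51: hot prepared food → 5.75% → £0.431825
Subtotal = £252.38; unrounded tax = £24.18165 → £24.18; total due = £276.56

£276.56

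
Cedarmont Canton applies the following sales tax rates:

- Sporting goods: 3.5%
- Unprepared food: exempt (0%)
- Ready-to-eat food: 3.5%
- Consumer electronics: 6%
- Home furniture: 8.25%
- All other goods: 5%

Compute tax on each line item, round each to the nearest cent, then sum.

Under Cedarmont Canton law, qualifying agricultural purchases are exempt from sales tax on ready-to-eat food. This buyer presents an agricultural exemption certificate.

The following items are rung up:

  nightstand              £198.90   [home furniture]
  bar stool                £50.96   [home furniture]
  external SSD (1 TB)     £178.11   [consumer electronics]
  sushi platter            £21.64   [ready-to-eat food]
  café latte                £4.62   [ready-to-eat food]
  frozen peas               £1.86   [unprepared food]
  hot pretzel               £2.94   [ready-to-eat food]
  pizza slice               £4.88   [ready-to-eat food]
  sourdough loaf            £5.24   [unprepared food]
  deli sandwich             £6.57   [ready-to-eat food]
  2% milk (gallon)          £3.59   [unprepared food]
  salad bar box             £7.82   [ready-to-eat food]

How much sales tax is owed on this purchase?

Nightstand £198.90: home furniture → 8.25% → £16.41
Bar stool £50.96: home furniture → 8.25% → £4.20
External SSD (1 TB) £178.11: consumer electronics → 6% → £10.69
Sushi platter £21.64: ready-to-eat food, buyer-exempt → 0% → £0.00
Café latte £4.62: ready-to-eat food, buyer-exempt → 0% → £0.00
Frozen peas £1.86: unprepared food → 0% → £0.00
Hot pretzel £2.94: ready-to-eat food, buyer-exempt → 0% → £0.00
Pizza slice £4.88: ready-to-eat food, buyer-exempt → 0% → £0.00
Sourdough loaf £5.24: unprepared food → 0% → £0.00
Deli sandwich £6.57: ready-to-eat food, buyer-exempt → 0% → £0.00
2% milk (gallon) £3.59: unprepared food → 0% → £0.00
Salad bar box £7.82: ready-to-eat food, buyer-exempt → 0% → £0.00
Total tax = £16.41 + £4.20 + £10.69 = £31.30

£31.30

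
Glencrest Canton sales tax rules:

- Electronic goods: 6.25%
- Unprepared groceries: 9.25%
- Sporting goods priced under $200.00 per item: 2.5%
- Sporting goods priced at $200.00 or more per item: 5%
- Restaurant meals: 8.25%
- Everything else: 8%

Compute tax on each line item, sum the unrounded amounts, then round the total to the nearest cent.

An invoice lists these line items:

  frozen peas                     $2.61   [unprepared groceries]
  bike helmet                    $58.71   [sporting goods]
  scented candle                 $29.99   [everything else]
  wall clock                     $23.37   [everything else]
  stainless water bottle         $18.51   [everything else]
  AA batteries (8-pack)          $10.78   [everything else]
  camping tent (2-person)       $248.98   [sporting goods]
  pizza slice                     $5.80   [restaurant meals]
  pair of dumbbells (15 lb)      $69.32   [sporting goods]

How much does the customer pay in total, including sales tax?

Frozen peas $2.61: unprepared groceries → 9.25% → $0.241425
Bike helmet $58.71: sporting goods, under $200.00 → 2.5% → $1.46775
Scented candle $29.99: everything else → 8% → $2.3992
Wall clock $23.37: everything else → 8% → $1.8696
Stainless water bottle $18.51: everything else → 8% → $1.4808
AA batteries (8-pack) $10.78: everything else → 8% → $0.8624
Camping tent (2-person) $248.98: sporting goods, $200.00 or more → 5% → $12.449
Pizza slice $5.80: restaurant meals → 8.25% → $0.4785
Pair of dumbbells (15 lb) $69.32: sporting goods, under $200.00 → 2.5% → $1.733
Subtotal = $468.07; unrounded tax = $22.981675 → $22.98; total due = $491.05

$491.05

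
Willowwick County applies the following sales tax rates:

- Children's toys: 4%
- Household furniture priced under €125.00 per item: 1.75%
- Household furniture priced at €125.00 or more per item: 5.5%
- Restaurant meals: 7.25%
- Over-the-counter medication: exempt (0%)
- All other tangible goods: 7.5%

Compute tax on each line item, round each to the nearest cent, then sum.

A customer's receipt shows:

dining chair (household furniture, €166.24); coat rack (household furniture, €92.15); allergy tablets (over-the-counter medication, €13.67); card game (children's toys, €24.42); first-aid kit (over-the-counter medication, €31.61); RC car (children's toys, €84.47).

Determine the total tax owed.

€15.11

Dining chair €166.24: household furniture, €125.00 or more → 5.5% → €9.14
Coat rack €92.15: household furniture, under €125.00 → 1.75% → €1.61
Allergy tablets €13.67: over-the-counter medication → 0% → €0.00
Card game €24.42: children's toys → 4% → €0.98
First-aid kit €31.61: over-the-counter medication → 0% → €0.00
RC car €84.47: children's toys → 4% → €3.38
Total tax = €9.14 + €1.61 + €0.98 + €3.38 = €15.11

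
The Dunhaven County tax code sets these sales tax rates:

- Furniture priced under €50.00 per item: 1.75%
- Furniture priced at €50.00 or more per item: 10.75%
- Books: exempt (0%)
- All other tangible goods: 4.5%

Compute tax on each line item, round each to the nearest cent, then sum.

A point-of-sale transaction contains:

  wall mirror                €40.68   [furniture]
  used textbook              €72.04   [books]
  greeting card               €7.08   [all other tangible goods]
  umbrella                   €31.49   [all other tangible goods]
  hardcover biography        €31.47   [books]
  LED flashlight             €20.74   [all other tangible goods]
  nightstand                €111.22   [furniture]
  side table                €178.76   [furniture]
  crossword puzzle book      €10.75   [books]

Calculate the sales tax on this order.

Wall mirror €40.68: furniture, under €50.00 → 1.75% → €0.71
Used textbook €72.04: books → 0% → €0.00
Greeting card €7.08: all other tangible goods → 4.5% → €0.32
Umbrella €31.49: all other tangible goods → 4.5% → €1.42
Hardcover biography €31.47: books → 0% → €0.00
LED flashlight €20.74: all other tangible goods → 4.5% → €0.93
Nightstand €111.22: furniture, €50.00 or more → 10.75% → €11.96
Side table €178.76: furniture, €50.00 or more → 10.75% → €19.22
Crossword puzzle book €10.75: books → 0% → €0.00
Total tax = €0.71 + €0.32 + €1.42 + €0.93 + €11.96 + €19.22 = €34.56

€34.56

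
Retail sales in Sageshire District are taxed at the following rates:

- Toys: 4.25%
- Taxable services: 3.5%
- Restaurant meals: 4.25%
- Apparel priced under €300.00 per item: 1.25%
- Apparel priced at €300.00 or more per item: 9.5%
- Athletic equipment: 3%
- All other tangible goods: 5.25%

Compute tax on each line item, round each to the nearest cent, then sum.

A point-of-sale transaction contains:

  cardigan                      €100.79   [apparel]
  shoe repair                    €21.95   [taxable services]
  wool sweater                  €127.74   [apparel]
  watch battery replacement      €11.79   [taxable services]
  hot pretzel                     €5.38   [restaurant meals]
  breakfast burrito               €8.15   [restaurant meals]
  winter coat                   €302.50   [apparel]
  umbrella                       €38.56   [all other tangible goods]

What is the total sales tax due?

€35.38

Cardigan €100.79: apparel, under €300.00 → 1.25% → €1.26
Shoe repair €21.95: taxable services → 3.5% → €0.77
Wool sweater €127.74: apparel, under €300.00 → 1.25% → €1.60
Watch battery replacement €11.79: taxable services → 3.5% → €0.41
Hot pretzel €5.38: restaurant meals → 4.25% → €0.23
Breakfast burrito €8.15: restaurant meals → 4.25% → €0.35
Winter coat €302.50: apparel, €300.00 or more → 9.5% → €28.74
Umbrella €38.56: all other tangible goods → 5.25% → €2.02
Total tax = €1.26 + €0.77 + €1.60 + €0.41 + €0.23 + €0.35 + €28.74 + €2.02 = €35.38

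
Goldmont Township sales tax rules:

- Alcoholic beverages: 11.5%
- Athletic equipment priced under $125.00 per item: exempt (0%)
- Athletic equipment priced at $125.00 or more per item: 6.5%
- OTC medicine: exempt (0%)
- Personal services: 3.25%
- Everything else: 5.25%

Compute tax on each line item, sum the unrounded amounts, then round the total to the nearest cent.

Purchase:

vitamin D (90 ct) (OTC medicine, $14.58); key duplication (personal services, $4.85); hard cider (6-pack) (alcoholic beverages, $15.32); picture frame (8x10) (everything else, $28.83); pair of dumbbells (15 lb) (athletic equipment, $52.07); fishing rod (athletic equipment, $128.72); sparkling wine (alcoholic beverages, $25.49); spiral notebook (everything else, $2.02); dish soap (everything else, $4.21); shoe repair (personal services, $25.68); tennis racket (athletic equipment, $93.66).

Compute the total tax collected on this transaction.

Vitamin D (90 ct) $14.58: OTC medicine → 0% → $0.00
Key duplication $4.85: personal services → 3.25% → $0.157625
Hard cider (6-pack) $15.32: alcoholic beverages → 11.5% → $1.7618
Picture frame (8x10) $28.83: everything else → 5.25% → $1.513575
Pair of dumbbells (15 lb) $52.07: athletic equipment, under $125.00 → 0% → $0.00
Fishing rod $128.72: athletic equipment, $125.00 or more → 6.5% → $8.3668
Sparkling wine $25.49: alcoholic beverages → 11.5% → $2.93135
Spiral notebook $2.02: everything else → 5.25% → $0.10605
Dish soap $4.21: everything else → 5.25% → $0.221025
Shoe repair $25.68: personal services → 3.25% → $0.8346
Tennis racket $93.66: athletic equipment, under $125.00 → 0% → $0.00
Unrounded tax sum = $15.892825 → $15.89

$15.89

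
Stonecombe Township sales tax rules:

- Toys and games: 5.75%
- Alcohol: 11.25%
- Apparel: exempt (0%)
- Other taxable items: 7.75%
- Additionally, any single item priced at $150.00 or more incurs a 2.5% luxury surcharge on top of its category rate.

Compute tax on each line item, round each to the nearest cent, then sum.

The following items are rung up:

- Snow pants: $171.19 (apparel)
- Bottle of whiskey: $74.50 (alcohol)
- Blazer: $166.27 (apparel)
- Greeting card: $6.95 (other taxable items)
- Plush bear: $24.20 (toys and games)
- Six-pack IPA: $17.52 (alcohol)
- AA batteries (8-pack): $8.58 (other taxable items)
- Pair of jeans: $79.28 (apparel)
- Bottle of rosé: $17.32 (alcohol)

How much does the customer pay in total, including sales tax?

Snow pants $171.19: apparel → 0% + 2.5% surcharge = 2.5% → $4.28
Bottle of whiskey $74.50: alcohol → 11.25% → $8.38
Blazer $166.27: apparel → 0% + 2.5% surcharge = 2.5% → $4.16
Greeting card $6.95: other taxable items → 7.75% → $0.54
Plush bear $24.20: toys and games → 5.75% → $1.39
Six-pack IPA $17.52: alcohol → 11.25% → $1.97
AA batteries (8-pack) $8.58: other taxable items → 7.75% → $0.66
Pair of jeans $79.28: apparel → 0% → $0.00
Bottle of rosé $17.32: alcohol → 11.25% → $1.95
Subtotal = $565.81; tax = $23.33; total due = $589.14

$589.14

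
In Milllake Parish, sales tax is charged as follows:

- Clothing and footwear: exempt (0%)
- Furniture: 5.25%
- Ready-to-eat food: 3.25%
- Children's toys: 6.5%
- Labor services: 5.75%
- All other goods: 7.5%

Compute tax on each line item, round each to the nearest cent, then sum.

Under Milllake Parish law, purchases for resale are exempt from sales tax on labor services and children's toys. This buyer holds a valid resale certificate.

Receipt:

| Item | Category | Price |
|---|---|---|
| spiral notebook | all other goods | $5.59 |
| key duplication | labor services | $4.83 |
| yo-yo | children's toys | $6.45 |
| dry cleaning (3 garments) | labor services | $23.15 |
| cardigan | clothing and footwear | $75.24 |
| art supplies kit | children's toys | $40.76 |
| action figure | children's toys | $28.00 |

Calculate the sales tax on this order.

Spiral notebook $5.59: all other goods → 7.5% → $0.42
Key duplication $4.83: labor services, buyer-exempt → 0% → $0.00
Yo-yo $6.45: children's toys, buyer-exempt → 0% → $0.00
Dry cleaning (3 garments) $23.15: labor services, buyer-exempt → 0% → $0.00
Cardigan $75.24: clothing and footwear → 0% → $0.00
Art supplies kit $40.76: children's toys, buyer-exempt → 0% → $0.00
Action figure $28.00: children's toys, buyer-exempt → 0% → $0.00
Total tax = $0.42

$0.42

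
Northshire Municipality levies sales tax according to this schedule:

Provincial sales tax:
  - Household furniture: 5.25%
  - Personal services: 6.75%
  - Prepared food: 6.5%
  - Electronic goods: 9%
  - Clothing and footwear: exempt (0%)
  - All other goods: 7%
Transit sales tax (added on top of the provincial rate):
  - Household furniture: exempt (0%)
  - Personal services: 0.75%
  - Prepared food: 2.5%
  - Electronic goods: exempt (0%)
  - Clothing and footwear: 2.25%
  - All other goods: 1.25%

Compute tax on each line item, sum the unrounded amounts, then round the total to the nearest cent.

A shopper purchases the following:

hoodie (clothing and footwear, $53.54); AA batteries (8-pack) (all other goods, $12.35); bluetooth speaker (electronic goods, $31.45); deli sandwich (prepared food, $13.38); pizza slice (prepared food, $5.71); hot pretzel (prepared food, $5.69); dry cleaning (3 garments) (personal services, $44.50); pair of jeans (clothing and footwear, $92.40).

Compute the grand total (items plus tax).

$271.72

Hoodie $53.54: clothing and footwear → 0% + 2.25% transit = 2.25% → $1.20465
AA batteries (8-pack) $12.35: all other goods → 7% + 1.25% transit = 8.25% → $1.018875
Bluetooth speaker $31.45: electronic goods → 9% + 0% transit = 9% → $2.8305
Deli sandwich $13.38: prepared food → 6.5% + 2.5% transit = 9% → $1.2042
Pizza slice $5.71: prepared food → 6.5% + 2.5% transit = 9% → $0.5139
Hot pretzel $5.69: prepared food → 6.5% + 2.5% transit = 9% → $0.5121
Dry cleaning (3 garments) $44.50: personal services → 6.75% + 0.75% transit = 7.5% → $3.3375
Pair of jeans $92.40: clothing and footwear → 0% + 2.25% transit = 2.25% → $2.079
Subtotal = $259.02; unrounded tax = $12.700725 → $12.70; total due = $271.72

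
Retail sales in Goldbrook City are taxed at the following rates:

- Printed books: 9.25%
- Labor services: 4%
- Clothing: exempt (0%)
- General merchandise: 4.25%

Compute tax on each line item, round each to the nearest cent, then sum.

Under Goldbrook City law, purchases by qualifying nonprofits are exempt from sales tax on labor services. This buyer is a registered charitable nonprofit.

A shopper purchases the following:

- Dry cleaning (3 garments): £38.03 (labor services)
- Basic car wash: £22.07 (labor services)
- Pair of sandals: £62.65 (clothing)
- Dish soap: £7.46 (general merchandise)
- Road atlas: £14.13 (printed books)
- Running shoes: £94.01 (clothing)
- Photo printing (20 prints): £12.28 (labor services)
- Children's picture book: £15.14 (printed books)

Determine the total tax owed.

£3.03

Dry cleaning (3 garments) £38.03: labor services, buyer-exempt → 0% → £0.00
Basic car wash £22.07: labor services, buyer-exempt → 0% → £0.00
Pair of sandals £62.65: clothing → 0% → £0.00
Dish soap £7.46: general merchandise → 4.25% → £0.32
Road atlas £14.13: printed books → 9.25% → £1.31
Running shoes £94.01: clothing → 0% → £0.00
Photo printing (20 prints) £12.28: labor services, buyer-exempt → 0% → £0.00
Children's picture book £15.14: printed books → 9.25% → £1.40
Total tax = £0.32 + £1.31 + £1.40 = £3.03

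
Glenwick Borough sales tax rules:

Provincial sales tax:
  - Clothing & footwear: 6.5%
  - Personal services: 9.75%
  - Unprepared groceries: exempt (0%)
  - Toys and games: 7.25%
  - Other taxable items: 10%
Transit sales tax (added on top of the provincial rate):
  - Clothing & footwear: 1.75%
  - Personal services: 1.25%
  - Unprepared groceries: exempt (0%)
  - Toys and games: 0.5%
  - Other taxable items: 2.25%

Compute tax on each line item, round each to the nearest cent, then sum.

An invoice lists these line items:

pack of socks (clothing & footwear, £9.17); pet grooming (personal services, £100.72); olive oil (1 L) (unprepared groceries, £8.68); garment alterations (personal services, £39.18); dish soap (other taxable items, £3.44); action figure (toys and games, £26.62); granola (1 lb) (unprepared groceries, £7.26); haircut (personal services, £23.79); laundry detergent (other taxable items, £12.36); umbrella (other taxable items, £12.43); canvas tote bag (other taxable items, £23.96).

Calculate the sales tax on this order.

£27.22

Pack of socks £9.17: clothing & footwear → 6.5% + 1.75% transit = 8.25% → £0.76
Pet grooming £100.72: personal services → 9.75% + 1.25% transit = 11% → £11.08
Olive oil (1 L) £8.68: unprepared groceries → 0% + 0% transit = 0% → £0.00
Garment alterations £39.18: personal services → 9.75% + 1.25% transit = 11% → £4.31
Dish soap £3.44: other taxable items → 10% + 2.25% transit = 12.25% → £0.42
Action figure £26.62: toys and games → 7.25% + 0.5% transit = 7.75% → £2.06
Granola (1 lb) £7.26: unprepared groceries → 0% + 0% transit = 0% → £0.00
Haircut £23.79: personal services → 9.75% + 1.25% transit = 11% → £2.62
Laundry detergent £12.36: other taxable items → 10% + 2.25% transit = 12.25% → £1.51
Umbrella £12.43: other taxable items → 10% + 2.25% transit = 12.25% → £1.52
Canvas tote bag £23.96: other taxable items → 10% + 2.25% transit = 12.25% → £2.94
Total tax = £0.76 + £11.08 + £4.31 + £0.42 + £2.06 + £2.62 + £1.51 + £1.52 + £2.94 = £27.22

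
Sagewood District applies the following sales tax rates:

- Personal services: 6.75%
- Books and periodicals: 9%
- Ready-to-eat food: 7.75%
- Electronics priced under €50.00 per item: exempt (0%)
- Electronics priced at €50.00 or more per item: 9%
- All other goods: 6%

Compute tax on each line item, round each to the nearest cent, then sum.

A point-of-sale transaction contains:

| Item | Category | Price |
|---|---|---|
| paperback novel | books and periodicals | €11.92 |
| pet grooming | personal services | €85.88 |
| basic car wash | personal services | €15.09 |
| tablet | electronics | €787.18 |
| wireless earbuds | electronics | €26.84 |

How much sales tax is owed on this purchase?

Paperback novel €11.92: books and periodicals → 9% → €1.07
Pet grooming €85.88: personal services → 6.75% → €5.80
Basic car wash €15.09: personal services → 6.75% → €1.02
Tablet €787.18: electronics, €50.00 or more → 9% → €70.85
Wireless earbuds €26.84: electronics, under €50.00 → 0% → €0.00
Total tax = €1.07 + €5.80 + €1.02 + €70.85 = €78.74

€78.74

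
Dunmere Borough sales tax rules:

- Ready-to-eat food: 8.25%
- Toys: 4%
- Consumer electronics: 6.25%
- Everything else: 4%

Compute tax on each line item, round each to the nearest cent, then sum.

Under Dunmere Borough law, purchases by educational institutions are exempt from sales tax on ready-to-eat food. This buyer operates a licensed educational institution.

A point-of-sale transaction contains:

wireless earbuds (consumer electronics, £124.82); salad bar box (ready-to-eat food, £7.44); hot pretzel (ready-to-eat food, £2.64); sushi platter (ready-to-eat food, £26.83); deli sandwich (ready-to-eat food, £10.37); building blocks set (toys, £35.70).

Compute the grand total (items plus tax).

Wireless earbuds £124.82: consumer electronics → 6.25% → £7.80
Salad bar box £7.44: ready-to-eat food, buyer-exempt → 0% → £0.00
Hot pretzel £2.64: ready-to-eat food, buyer-exempt → 0% → £0.00
Sushi platter £26.83: ready-to-eat food, buyer-exempt → 0% → £0.00
Deli sandwich £10.37: ready-to-eat food, buyer-exempt → 0% → £0.00
Building blocks set £35.70: toys → 4% → £1.43
Subtotal = £207.80; tax = £9.23; total due = £217.03

£217.03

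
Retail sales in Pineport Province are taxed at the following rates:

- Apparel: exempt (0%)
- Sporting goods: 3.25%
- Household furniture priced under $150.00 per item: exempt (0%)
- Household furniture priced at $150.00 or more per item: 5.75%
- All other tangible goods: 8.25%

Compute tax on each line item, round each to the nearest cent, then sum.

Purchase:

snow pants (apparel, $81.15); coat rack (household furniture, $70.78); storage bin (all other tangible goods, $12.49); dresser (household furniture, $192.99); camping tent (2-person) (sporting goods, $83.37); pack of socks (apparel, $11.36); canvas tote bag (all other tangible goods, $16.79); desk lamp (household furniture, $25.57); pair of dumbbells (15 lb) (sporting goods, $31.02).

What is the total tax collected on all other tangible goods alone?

$2.42

Storage bin $12.49: all other tangible goods → 8.25% → $1.03
Canvas tote bag $16.79: all other tangible goods → 8.25% → $1.39
Tax on all other tangible goods = $1.03 + $1.39 = $2.42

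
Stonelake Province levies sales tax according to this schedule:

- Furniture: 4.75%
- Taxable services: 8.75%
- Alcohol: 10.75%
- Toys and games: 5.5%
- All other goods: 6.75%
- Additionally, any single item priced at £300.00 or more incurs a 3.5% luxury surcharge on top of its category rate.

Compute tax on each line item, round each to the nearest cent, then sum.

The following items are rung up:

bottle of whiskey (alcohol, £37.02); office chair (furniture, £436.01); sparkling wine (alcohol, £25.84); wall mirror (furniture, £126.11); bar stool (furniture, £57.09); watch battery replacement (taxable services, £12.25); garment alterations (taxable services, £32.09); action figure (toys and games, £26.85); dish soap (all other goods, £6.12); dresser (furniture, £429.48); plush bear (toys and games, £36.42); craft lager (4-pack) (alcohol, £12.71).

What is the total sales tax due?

£96.00

Bottle of whiskey £37.02: alcohol → 10.75% → £3.98
Office chair £436.01: furniture → 4.75% + 3.5% surcharge = 8.25% → £35.97
Sparkling wine £25.84: alcohol → 10.75% → £2.78
Wall mirror £126.11: furniture → 4.75% → £5.99
Bar stool £57.09: furniture → 4.75% → £2.71
Watch battery replacement £12.25: taxable services → 8.75% → £1.07
Garment alterations £32.09: taxable services → 8.75% → £2.81
Action figure £26.85: toys and games → 5.5% → £1.48
Dish soap £6.12: all other goods → 6.75% → £0.41
Dresser £429.48: furniture → 4.75% + 3.5% surcharge = 8.25% → £35.43
Plush bear £36.42: toys and games → 5.5% → £2.00
Craft lager (4-pack) £12.71: alcohol → 10.75% → £1.37
Total tax = £3.98 + £35.97 + £2.78 + £5.99 + £2.71 + £1.07 + £2.81 + £1.48 + £0.41 + £35.43 + £2.00 + £1.37 = £96.00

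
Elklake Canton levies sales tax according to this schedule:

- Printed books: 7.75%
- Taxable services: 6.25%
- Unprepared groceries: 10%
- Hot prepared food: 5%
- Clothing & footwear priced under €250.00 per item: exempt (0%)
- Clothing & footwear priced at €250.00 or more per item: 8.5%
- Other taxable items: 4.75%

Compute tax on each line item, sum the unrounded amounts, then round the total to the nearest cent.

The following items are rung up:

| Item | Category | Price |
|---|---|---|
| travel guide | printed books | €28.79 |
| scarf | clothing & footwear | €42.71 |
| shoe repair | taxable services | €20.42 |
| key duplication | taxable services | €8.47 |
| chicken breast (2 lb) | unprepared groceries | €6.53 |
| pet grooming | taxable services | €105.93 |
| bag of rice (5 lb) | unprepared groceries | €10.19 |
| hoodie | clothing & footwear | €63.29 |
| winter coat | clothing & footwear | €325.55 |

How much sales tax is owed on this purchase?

Travel guide €28.79: printed books → 7.75% → €2.231225
Scarf €42.71: clothing & footwear, under €250.00 → 0% → €0.00
Shoe repair €20.42: taxable services → 6.25% → €1.27625
Key duplication €8.47: taxable services → 6.25% → €0.529375
Chicken breast (2 lb) €6.53: unprepared groceries → 10% → €0.653
Pet grooming €105.93: taxable services → 6.25% → €6.620625
Bag of rice (5 lb) €10.19: unprepared groceries → 10% → €1.019
Hoodie €63.29: clothing & footwear, under €250.00 → 0% → €0.00
Winter coat €325.55: clothing & footwear, €250.00 or more → 8.5% → €27.67175
Unrounded tax sum = €40.001225 → €40.00

€40.00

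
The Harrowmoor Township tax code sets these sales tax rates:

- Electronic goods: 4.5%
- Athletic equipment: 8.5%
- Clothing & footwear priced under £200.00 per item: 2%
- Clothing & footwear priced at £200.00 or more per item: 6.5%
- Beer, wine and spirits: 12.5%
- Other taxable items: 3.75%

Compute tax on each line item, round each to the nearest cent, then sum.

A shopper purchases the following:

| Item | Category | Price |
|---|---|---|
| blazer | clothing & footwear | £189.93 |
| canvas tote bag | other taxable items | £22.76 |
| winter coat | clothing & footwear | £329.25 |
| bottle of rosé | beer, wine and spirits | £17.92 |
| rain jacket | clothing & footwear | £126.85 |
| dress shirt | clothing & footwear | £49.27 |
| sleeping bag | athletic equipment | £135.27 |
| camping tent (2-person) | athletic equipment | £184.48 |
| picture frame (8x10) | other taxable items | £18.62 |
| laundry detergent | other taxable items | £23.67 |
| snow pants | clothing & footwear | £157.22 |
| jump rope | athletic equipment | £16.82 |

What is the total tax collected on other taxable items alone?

£2.44

Canvas tote bag £22.76: other taxable items → 3.75% → £0.85
Picture frame (8x10) £18.62: other taxable items → 3.75% → £0.70
Laundry detergent £23.67: other taxable items → 3.75% → £0.89
Tax on other taxable items = £0.85 + £0.70 + £0.89 = £2.44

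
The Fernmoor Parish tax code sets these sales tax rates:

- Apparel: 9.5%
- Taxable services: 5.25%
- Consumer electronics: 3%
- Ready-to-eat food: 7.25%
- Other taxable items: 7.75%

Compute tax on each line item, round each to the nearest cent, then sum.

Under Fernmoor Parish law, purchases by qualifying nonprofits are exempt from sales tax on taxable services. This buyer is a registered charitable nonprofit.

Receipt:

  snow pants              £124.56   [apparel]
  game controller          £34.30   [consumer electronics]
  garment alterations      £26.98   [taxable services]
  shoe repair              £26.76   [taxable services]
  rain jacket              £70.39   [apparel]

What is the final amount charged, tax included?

Snow pants £124.56: apparel → 9.5% → £11.83
Game controller £34.30: consumer electronics → 3% → £1.03
Garment alterations £26.98: taxable services, buyer-exempt → 0% → £0.00
Shoe repair £26.76: taxable services, buyer-exempt → 0% → £0.00
Rain jacket £70.39: apparel → 9.5% → £6.69
Subtotal = £282.99; tax = £19.55; total due = £302.54

£302.54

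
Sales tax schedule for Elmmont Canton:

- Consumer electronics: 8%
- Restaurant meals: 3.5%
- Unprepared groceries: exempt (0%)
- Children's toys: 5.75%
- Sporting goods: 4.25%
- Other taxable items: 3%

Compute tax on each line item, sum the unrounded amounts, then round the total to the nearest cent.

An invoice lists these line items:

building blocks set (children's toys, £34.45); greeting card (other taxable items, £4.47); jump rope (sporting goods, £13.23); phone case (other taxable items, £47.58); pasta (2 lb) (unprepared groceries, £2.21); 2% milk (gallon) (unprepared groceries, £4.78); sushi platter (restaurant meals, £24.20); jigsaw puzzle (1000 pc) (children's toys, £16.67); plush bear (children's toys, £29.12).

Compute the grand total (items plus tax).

Building blocks set £34.45: children's toys → 5.75% → £1.980875
Greeting card £4.47: other taxable items → 3% → £0.1341
Jump rope £13.23: sporting goods → 4.25% → £0.562275
Phone case £47.58: other taxable items → 3% → £1.4274
Pasta (2 lb) £2.21: unprepared groceries → 0% → £0.00
2% milk (gallon) £4.78: unprepared groceries → 0% → £0.00
Sushi platter £24.20: restaurant meals → 3.5% → £0.847
Jigsaw puzzle (1000 pc) £16.67: children's toys → 5.75% → £0.958525
Plush bear £29.12: children's toys → 5.75% → £1.6744
Subtotal = £176.71; unrounded tax = £7.584575 → £7.58; total due = £184.29

£184.29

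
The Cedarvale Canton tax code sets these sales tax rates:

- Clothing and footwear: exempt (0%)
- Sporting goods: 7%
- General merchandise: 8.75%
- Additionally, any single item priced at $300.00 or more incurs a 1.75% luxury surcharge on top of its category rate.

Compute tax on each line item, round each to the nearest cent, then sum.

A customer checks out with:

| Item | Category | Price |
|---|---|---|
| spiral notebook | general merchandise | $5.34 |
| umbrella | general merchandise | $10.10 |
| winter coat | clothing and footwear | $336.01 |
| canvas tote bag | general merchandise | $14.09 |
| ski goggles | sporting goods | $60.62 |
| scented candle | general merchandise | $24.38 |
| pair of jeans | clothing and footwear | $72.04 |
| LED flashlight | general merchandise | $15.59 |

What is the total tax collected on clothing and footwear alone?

$5.88

Winter coat $336.01: clothing and footwear → 0% + 1.75% surcharge = 1.75% → $5.88
Pair of jeans $72.04: clothing and footwear → 0% → $0.00
Tax on clothing and footwear = $5.88 + $0.00 = $5.88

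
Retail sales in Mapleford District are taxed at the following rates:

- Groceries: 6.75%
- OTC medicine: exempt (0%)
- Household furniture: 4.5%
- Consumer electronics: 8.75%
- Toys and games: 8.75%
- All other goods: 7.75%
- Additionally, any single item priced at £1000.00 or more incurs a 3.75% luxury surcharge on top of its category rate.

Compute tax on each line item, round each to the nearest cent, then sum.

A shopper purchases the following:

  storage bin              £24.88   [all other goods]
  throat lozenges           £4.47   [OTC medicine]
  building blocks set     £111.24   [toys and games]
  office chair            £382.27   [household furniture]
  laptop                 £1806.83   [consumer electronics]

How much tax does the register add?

Storage bin £24.88: all other goods → 7.75% → £1.93
Throat lozenges £4.47: OTC medicine → 0% → £0.00
Building blocks set £111.24: toys and games → 8.75% → £9.73
Office chair £382.27: household furniture → 4.5% → £17.20
Laptop £1806.83: consumer electronics → 8.75% + 3.75% surcharge = 12.5% → £225.85
Total tax = £1.93 + £9.73 + £17.20 + £225.85 = £254.71

£254.71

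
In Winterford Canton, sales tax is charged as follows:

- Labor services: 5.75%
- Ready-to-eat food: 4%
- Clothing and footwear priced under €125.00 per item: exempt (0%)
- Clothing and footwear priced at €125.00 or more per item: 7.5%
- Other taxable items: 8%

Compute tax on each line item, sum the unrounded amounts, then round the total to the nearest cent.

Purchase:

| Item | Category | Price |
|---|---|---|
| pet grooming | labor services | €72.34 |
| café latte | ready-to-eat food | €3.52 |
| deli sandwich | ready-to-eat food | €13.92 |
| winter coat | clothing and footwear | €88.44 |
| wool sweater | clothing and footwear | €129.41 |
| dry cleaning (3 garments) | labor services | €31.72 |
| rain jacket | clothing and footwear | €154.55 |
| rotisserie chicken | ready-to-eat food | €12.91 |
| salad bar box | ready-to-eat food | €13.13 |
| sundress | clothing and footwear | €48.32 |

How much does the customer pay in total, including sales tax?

€597.28

Pet grooming €72.34: labor services → 5.75% → €4.15955
Café latte €3.52: ready-to-eat food → 4% → €0.1408
Deli sandwich €13.92: ready-to-eat food → 4% → €0.5568
Winter coat €88.44: clothing and footwear, under €125.00 → 0% → €0.00
Wool sweater €129.41: clothing and footwear, €125.00 or more → 7.5% → €9.70575
Dry cleaning (3 garments) €31.72: labor services → 5.75% → €1.8239
Rain jacket €154.55: clothing and footwear, €125.00 or more → 7.5% → €11.59125
Rotisserie chicken €12.91: ready-to-eat food → 4% → €0.5164
Salad bar box €13.13: ready-to-eat food → 4% → €0.5252
Sundress €48.32: clothing and footwear, under €125.00 → 0% → €0.00
Subtotal = €568.26; unrounded tax = €29.01965 → €29.02; total due = €597.28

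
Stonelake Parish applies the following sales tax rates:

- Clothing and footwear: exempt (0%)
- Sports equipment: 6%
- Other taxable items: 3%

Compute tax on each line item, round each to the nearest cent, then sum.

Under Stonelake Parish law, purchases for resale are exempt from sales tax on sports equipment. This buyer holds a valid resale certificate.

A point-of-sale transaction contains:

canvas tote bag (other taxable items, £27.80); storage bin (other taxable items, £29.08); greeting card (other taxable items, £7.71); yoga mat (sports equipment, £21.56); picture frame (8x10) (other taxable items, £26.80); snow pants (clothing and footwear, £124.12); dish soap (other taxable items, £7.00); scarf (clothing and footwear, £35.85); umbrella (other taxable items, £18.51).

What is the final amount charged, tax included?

£301.93

Canvas tote bag £27.80: other taxable items → 3% → £0.83
Storage bin £29.08: other taxable items → 3% → £0.87
Greeting card £7.71: other taxable items → 3% → £0.23
Yoga mat £21.56: sports equipment, buyer-exempt → 0% → £0.00
Picture frame (8x10) £26.80: other taxable items → 3% → £0.80
Snow pants £124.12: clothing and footwear → 0% → £0.00
Dish soap £7.00: other taxable items → 3% → £0.21
Scarf £35.85: clothing and footwear → 0% → £0.00
Umbrella £18.51: other taxable items → 3% → £0.56
Subtotal = £298.43; tax = £3.50; total due = £301.93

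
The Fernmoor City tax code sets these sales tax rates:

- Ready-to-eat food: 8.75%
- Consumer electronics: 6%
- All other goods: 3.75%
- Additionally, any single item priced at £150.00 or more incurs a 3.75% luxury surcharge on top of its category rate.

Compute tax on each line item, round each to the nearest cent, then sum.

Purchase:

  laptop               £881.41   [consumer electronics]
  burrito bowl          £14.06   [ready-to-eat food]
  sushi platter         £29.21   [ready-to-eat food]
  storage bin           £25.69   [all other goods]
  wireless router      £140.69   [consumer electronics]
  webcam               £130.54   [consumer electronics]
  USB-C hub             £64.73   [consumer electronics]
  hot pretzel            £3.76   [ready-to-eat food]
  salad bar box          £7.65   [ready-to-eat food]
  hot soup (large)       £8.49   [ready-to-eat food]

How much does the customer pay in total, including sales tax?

£1418.81

Laptop £881.41: consumer electronics → 6% + 3.75% surcharge = 9.75% → £85.94
Burrito bowl £14.06: ready-to-eat food → 8.75% → £1.23
Sushi platter £29.21: ready-to-eat food → 8.75% → £2.56
Storage bin £25.69: all other goods → 3.75% → £0.96
Wireless router £140.69: consumer electronics → 6% → £8.44
Webcam £130.54: consumer electronics → 6% → £7.83
USB-C hub £64.73: consumer electronics → 6% → £3.88
Hot pretzel £3.76: ready-to-eat food → 8.75% → £0.33
Salad bar box £7.65: ready-to-eat food → 8.75% → £0.67
Hot soup (large) £8.49: ready-to-eat food → 8.75% → £0.74
Subtotal = £1306.23; tax = £112.58; total due = £1418.81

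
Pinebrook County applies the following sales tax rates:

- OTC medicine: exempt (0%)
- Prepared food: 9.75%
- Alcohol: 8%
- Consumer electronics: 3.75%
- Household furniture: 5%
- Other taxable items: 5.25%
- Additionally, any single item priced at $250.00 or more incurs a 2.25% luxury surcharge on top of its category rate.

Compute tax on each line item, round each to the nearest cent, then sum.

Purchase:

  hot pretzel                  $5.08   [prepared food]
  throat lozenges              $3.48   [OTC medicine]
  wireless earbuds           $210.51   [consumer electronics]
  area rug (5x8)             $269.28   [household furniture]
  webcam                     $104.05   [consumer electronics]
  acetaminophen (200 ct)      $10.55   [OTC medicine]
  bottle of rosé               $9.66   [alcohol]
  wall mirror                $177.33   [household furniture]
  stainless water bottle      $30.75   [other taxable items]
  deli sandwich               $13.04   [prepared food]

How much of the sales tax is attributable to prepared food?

$1.77

Hot pretzel $5.08: prepared food → 9.75% → $0.50
Deli sandwich $13.04: prepared food → 9.75% → $1.27
Tax on prepared food = $0.50 + $1.27 = $1.77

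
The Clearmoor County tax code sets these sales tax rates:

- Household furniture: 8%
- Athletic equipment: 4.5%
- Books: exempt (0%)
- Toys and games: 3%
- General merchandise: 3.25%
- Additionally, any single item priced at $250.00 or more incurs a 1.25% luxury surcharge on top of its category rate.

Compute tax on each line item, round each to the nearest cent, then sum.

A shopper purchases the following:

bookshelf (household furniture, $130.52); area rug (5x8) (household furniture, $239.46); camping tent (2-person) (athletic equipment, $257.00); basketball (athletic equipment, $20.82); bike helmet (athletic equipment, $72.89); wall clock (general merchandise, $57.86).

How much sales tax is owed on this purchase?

$50.48

Bookshelf $130.52: household furniture → 8% → $10.44
Area rug (5x8) $239.46: household furniture → 8% → $19.16
Camping tent (2-person) $257.00: athletic equipment → 4.5% + 1.25% surcharge = 5.75% → $14.78
Basketball $20.82: athletic equipment → 4.5% → $0.94
Bike helmet $72.89: athletic equipment → 4.5% → $3.28
Wall clock $57.86: general merchandise → 3.25% → $1.88
Total tax = $10.44 + $19.16 + $14.78 + $0.94 + $3.28 + $1.88 = $50.48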